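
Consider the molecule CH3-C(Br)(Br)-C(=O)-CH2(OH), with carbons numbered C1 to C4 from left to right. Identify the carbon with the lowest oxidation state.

Count +1 for every bond to an atom more electronegative than carbon and −1 for every bond to one less electronegative; C–C bonds are 0. Tallying each carbon:
C1: 1C, 3H → 0 − 3 = -3
C2: 2C, 2Br → 0 + 2 = +2
C3: 2C, 2O → 0 + 2 = +2
C4: 1C, 2H, 1O → 0 − 2 + 1 = -1
The most reduced carbon is C1 at -3.

C1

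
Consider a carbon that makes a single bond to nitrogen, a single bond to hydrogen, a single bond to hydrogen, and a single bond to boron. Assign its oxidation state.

Each bond to a more electronegative atom (O, N, halogen) counts +1, each bond to a less electronegative atom (H, metal, B, Si) counts −1, and each C–C bond counts 0.
The carbon has one bond to H (-1), one bond to H (-1), one bond to B (-1), one bond to N (+1).
Oxidation state = -1 − 1 − 1 + 1 = -2.

-2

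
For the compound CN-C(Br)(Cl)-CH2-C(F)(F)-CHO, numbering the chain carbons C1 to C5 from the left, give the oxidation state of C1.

C1 has one bond to C (0), a triple bond to N (3×+1 = +3).
Oxidation state = 0 + 3 = +3.

+3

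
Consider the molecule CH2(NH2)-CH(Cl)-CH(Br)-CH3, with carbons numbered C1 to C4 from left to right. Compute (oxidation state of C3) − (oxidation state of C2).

C3: 2C, 1H, 1Br → 0 − 1 + 1 = 0
C2: 2C, 1H, 1Cl → 0 − 1 + 1 = 0
Difference: 0 − (0) = 0.

0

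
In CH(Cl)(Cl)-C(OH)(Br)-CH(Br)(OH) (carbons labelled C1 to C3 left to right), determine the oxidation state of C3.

+1

Each bond to a more electronegative atom (O, N, halogen) counts +1, each bond to a less electronegative atom (H, metal, B, Si) counts −1, and each C–C bond counts 0.
C3 has one bond to C (0), one bond to Br (+1), one bond to H (-1), one bond to O (+1).
Oxidation state = 0 + 1 − 1 + 1 = +1.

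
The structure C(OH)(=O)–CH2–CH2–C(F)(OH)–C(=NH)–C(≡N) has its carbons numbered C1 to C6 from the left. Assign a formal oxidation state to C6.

+3

C6 has one bond to C (0), a triple bond to N (3×+1 = +3).
Oxidation state = 0 + 3 = +3.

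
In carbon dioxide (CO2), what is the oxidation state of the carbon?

Count +1 for every bond to an atom more electronegative than carbon and −1 for every bond to one less electronegative; C–C bonds are 0.
The carbon has a double bond to O (2×+1 = +2), a double bond to O (2×+1 = +2).
Oxidation state = +2 + 2 = +4.

+4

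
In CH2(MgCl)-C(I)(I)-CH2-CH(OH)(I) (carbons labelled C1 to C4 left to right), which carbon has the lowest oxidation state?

Tallying each carbon's bonds:
C1: 1C, 2H, 1Mg → 0 − 2 − 1 = -3
C2: 2C, 2I → 0 + 2 = +2
C3: 2C, 2H → 0 − 2 = -2
C4: 1C, 1H, 1O, 1I → 0 − 1 + 1 + 1 = +1
The most reduced carbon is C1 at -3.

C1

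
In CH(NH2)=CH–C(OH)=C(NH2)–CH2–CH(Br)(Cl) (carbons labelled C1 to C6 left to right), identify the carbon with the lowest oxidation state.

C5

Tallying each carbon's bonds:
C1: 2C, 1H, 1N → 0 − 1 + 1 = 0
C2: 3C, 1H → 0 − 1 = -1
C3: 3C, 1O → 0 + 1 = +1
C4: 3C, 1N → 0 + 1 = +1
C5: 2C, 2H → 0 − 2 = -2
C6: 1C, 1H, 1Cl, 1Br → 0 − 1 + 1 + 1 = +1
The most reduced carbon is C5 at -2.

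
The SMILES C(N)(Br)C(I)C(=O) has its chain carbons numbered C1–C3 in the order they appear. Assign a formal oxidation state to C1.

+1

C1 has one bond to C (0), one bond to H (-1), one bond to N (+1), one bond to Br (+1).
Oxidation state = 0 − 1 + 1 + 1 = +1.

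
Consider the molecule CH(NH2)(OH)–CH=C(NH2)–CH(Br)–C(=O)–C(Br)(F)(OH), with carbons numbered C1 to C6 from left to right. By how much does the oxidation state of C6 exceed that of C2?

C6: 1C, 1O, 1F, 1Br → 0 + 1 + 1 + 1 = +3
C2: 3C, 1H → 0 − 1 = -1
Difference: +3 − (-1) = +4.

+4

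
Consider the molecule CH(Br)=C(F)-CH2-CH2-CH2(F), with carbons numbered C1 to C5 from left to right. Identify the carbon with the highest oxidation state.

C2

Tallying each carbon's bonds:
C1: 2C, 1H, 1Br → 0 − 1 + 1 = 0
C2: 3C, 1F → 0 + 1 = +1
C3: 2C, 2H → 0 − 2 = -2
C4: 2C, 2H → 0 − 2 = -2
C5: 1C, 2H, 1F → 0 − 2 + 1 = -1
The most oxidised carbon is C2 at +1.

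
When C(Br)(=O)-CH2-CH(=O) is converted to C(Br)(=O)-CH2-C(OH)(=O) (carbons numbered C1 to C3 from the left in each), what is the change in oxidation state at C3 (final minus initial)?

+2

Before: C3 has 1 bond to C, 1 bond to H, 2 bonds to O → oxidation state +1.
After: C3 has 1 bond to C, 3 bonds to O → oxidation state +3.
Δ = +3 − (+1) = +2, so this is an oxidation at C3.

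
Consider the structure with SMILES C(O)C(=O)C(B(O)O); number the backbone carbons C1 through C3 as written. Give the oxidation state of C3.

C3 has one bond to C (0), one bond to H (-1), one bond to B (-1), one bond to H (-1).
Oxidation state = 0 − 1 − 1 − 1 = -3.

-3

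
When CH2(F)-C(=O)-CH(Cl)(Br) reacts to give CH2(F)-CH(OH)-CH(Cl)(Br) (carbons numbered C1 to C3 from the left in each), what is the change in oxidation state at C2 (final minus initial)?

-2

Before: C2 has 2 bonds to C, 2 bonds to O → oxidation state +2.
After: C2 has 2 bonds to C, 1 bond to H, 1 bond to O → oxidation state 0.
Δ = 0 − (+2) = -2, so this is a reduction at C2.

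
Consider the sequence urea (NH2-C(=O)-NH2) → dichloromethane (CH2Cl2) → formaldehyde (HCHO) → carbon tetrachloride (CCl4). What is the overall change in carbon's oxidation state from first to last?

Carbon oxidation states along the series — urea: +4, dichloromethane: 0, formaldehyde: 0, carbon tetrachloride: +4.
Net change = +4 − (+4) = 0.

0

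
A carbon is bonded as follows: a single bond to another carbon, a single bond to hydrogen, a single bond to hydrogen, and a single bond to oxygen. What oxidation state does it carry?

-1

The carbon has one bond to C (0), one bond to H (-1), one bond to O (+1), one bond to H (-1).
Oxidation state = 0 − 1 + 1 − 1 = -1.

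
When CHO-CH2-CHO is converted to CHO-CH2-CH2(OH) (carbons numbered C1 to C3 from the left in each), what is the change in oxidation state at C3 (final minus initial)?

Before: C3 has 1 bond to C, 1 bond to H, 2 bonds to O → oxidation state +1.
After: C3 has 1 bond to C, 2 bonds to H, 1 bond to O → oxidation state -1.
Δ = -1 − (+1) = -2, so this is a reduction at C3.

-2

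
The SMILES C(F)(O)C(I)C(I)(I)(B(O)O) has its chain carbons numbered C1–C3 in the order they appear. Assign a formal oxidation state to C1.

C1 has one bond to C (0), one bond to F (+1), one bond to H (-1), one bond to O (+1).
Oxidation state = 0 + 1 − 1 + 1 = +1.

+1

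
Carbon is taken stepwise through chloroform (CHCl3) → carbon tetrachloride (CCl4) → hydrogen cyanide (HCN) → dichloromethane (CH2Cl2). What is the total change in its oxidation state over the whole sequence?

Carbon oxidation states along the series — chloroform: +2, carbon tetrachloride: +4, hydrogen cyanide: +2, dichloromethane: 0.
Net change = 0 − (+2) = -2.

-2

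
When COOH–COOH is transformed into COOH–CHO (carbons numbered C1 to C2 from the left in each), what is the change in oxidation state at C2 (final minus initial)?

Before: C2 has 1 bond to C, 3 bonds to O → oxidation state +3.
After: C2 has 1 bond to C, 1 bond to H, 2 bonds to O → oxidation state +1.
Δ = +1 − (+3) = -2, so this is a reduction at C2.

-2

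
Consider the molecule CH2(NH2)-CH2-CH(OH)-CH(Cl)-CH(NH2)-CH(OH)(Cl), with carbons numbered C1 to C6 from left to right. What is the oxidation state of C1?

C1 has one bond to C (0), one bond to N (+1), one bond to H (-1), one bond to H (-1).
Oxidation state = 0 + 1 − 1 − 1 = -1.

-1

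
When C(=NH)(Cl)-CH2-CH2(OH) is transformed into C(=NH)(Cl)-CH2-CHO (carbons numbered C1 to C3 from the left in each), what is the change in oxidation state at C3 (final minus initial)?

Before: C3 has 1 bond to C, 2 bonds to H, 1 bond to O → oxidation state -1.
After: C3 has 1 bond to C, 1 bond to H, 2 bonds to O → oxidation state +1.
Δ = +1 − (-1) = +2, so this is an oxidation at C3.

+2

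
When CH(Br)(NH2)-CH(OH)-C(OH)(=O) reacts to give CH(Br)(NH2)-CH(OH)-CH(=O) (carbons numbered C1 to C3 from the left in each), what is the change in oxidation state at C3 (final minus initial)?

-2

Before: C3 has 1 bond to C, 3 bonds to O → oxidation state +3.
After: C3 has 1 bond to C, 1 bond to H, 2 bonds to O → oxidation state +1.
Δ = +1 − (+3) = -2, so this is a reduction at C3.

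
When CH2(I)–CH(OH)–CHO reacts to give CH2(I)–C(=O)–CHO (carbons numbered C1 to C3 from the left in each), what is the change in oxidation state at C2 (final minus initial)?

+2

Before: C2 has 2 bonds to C, 1 bond to H, 1 bond to O → oxidation state 0.
After: C2 has 2 bonds to C, 2 bonds to O → oxidation state +2.
Δ = +2 − (0) = +2, so this is an oxidation at C2.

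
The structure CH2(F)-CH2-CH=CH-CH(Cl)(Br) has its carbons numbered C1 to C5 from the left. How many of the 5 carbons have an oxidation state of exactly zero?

0

Count +1 for every bond to an atom more electronegative than carbon and −1 for every bond to one less electronegative; C–C bonds are 0. Tallying each carbon:
C1: 1C, 2H, 1F → 0 − 2 + 1 = -1
C2: 2C, 2H → 0 − 2 = -2
C3: 3C, 1H → 0 − 1 = -1
C4: 3C, 1H → 0 − 1 = -1
C5: 1C, 1H, 1Cl, 1Br → 0 − 1 + 1 + 1 = +1
0 carbons meet the condition.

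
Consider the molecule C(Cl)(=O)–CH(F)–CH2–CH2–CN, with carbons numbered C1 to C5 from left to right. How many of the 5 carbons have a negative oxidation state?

2

Assign +1 per bond to O/N/halogen, −1 per bond to H or an electropositive element, and 0 per bond to carbon. Tallying each carbon:
C1: 1C, 2O, 1Cl → 0 + 2 + 1 = +3
C2: 2C, 1H, 1F → 0 − 1 + 1 = 0
C3: 2C, 2H → 0 − 2 = -2
C4: 2C, 2H → 0 − 2 = -2
C5: 1C, 3N → 0 + 3 = +3
2 carbons (C3, C4) meet the condition.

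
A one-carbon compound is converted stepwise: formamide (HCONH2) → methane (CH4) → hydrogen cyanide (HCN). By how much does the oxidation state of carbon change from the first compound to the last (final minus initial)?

Carbon oxidation states along the series — formamide: +2, methane: -4, hydrogen cyanide: +2.
Net change = +2 − (+2) = 0.

0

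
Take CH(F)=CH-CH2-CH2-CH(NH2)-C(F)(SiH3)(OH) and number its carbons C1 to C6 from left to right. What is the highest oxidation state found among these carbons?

Each bond to a more electronegative atom (O, N, halogen) counts +1, each bond to a less electronegative atom (H, metal, B, Si) counts −1, and each C–C bond counts 0. Tallying each carbon:
C1: 2C, 1H, 1F → 0 − 1 + 1 = 0
C2: 3C, 1H → 0 − 1 = -1
C3: 2C, 2H → 0 − 2 = -2
C4: 2C, 2H → 0 − 2 = -2
C5: 2C, 1H, 1N → 0 − 1 + 1 = 0
C6: 1C, 1O, 1F, 1Si → 0 + 1 + 1 − 1 = +1
The highest value is +1.

+1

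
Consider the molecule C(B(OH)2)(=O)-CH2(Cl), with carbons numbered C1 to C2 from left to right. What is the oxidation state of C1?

C1 has one bond to C (0), one bond to B (-1), a double bond to O (2×+1 = +2).
Oxidation state = 0 − 1 + 2 = +1.

+1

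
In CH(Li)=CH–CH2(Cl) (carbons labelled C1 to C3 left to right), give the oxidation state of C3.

Count +1 for every bond to an atom more electronegative than carbon and −1 for every bond to one less electronegative; C–C bonds are 0.
C3 has one bond to C (0), one bond to H (-1), one bond to H (-1), one bond to Cl (+1).
Oxidation state = 0 − 1 − 1 + 1 = -1.

-1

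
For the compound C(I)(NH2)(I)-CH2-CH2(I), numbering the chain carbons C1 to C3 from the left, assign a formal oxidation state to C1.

Count +1 for every bond to an atom more electronegative than carbon and −1 for every bond to one less electronegative; C–C bonds are 0.
C1 has one bond to C (0), one bond to I (+1), one bond to N (+1), one bond to I (+1).
Oxidation state = 0 + 1 + 1 + 1 = +3.

+3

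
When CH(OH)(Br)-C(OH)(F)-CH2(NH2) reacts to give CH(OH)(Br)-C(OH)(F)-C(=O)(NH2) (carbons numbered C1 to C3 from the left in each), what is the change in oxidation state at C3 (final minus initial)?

Before: C3 has 1 bond to C, 2 bonds to H, 1 bond to N → oxidation state -1.
After: C3 has 1 bond to C, 2 bonds to O, 1 bond to N → oxidation state +3.
Δ = +3 − (-1) = +4, so this is an oxidation at C3.

+4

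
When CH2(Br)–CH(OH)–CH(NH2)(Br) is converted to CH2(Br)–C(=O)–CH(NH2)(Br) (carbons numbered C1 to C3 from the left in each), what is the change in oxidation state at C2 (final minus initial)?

+2

Before: C2 has 2 bonds to C, 1 bond to H, 1 bond to O → oxidation state 0.
After: C2 has 2 bonds to C, 2 bonds to O → oxidation state +2.
Δ = +2 − (0) = +2, so this is an oxidation at C2.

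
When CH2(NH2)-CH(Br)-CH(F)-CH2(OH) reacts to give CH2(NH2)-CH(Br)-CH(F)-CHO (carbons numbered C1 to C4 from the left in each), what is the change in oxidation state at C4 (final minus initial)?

+2

Before: C4 has 1 bond to C, 2 bonds to H, 1 bond to O → oxidation state -1.
After: C4 has 1 bond to C, 1 bond to H, 2 bonds to O → oxidation state +1.
Δ = +1 − (-1) = +2, so this is an oxidation at C4.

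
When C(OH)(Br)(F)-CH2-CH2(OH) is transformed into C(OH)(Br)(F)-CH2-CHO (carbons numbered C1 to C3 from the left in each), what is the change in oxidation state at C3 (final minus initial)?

+2

Before: C3 has 1 bond to C, 2 bonds to H, 1 bond to O → oxidation state -1.
After: C3 has 1 bond to C, 1 bond to H, 2 bonds to O → oxidation state +1.
Δ = +1 − (-1) = +2, so this is an oxidation at C3.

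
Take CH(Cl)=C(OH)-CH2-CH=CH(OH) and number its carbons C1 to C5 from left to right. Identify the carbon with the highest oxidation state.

C2

Tallying each carbon's bonds:
C1: 2C, 1H, 1Cl → 0 − 1 + 1 = 0
C2: 3C, 1O → 0 + 1 = +1
C3: 2C, 2H → 0 − 2 = -2
C4: 3C, 1H → 0 − 1 = -1
C5: 2C, 1H, 1O → 0 − 1 + 1 = 0
The most oxidised carbon is C2 at +1.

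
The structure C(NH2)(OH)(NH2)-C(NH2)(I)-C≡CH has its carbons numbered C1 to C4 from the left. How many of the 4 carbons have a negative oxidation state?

1

Tallying each carbon's bonds:
C1: 1C, 1O, 2N → 0 + 1 + 2 = +3
C2: 2C, 1N, 1I → 0 + 1 + 1 = +2
C3: 4C → 0 = 0
C4: 3C, 1H → 0 − 1 = -1
1 carbon (C4) meets the condition.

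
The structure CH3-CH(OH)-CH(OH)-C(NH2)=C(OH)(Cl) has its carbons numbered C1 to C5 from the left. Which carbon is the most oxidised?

C5

Count +1 for every bond to an atom more electronegative than carbon and −1 for every bond to one less electronegative; C–C bonds are 0. Tallying each carbon:
C1: 1C, 3H → 0 − 3 = -3
C2: 2C, 1H, 1O → 0 − 1 + 1 = 0
C3: 2C, 1H, 1O → 0 − 1 + 1 = 0
C4: 3C, 1N → 0 + 1 = +1
C5: 2C, 1O, 1Cl → 0 + 1 + 1 = +2
The most oxidised carbon is C5 at +2.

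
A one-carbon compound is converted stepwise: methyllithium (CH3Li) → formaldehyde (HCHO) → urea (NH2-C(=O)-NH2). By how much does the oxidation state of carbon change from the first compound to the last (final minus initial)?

+8

Carbon oxidation states along the series — methyllithium: -4, formaldehyde: 0, urea: +4.
Net change = +4 − (-4) = +8.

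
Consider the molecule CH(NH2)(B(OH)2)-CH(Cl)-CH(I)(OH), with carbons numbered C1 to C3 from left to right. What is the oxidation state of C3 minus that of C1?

C3: 1C, 1H, 1O, 1I → 0 − 1 + 1 + 1 = +1
C1: 1C, 1H, 1N, 1B → 0 − 1 + 1 − 1 = -1
Difference: +1 − (-1) = +2.

+2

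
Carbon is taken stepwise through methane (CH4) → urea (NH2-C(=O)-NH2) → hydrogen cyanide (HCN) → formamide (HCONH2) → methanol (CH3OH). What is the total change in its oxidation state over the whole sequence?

+2

Carbon oxidation states along the series — methane: -4, urea: +4, hydrogen cyanide: +2, formamide: +2, methanol: -2.
Net change = -2 − (-4) = +2.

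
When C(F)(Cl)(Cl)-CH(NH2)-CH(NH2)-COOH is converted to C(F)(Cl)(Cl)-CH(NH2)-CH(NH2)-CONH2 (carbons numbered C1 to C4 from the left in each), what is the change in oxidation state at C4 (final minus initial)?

Before: C4 has 1 bond to C, 3 bonds to O → oxidation state +3.
After: C4 has 1 bond to C, 2 bonds to O, 1 bond to N → oxidation state +3.
Δ = +3 − (+3) = 0, so no net redox change at C4.

0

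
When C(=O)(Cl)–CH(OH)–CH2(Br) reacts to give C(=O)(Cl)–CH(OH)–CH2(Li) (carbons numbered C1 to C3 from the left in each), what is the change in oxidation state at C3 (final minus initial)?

Before: C3 has 1 bond to C, 2 bonds to H, 1 bond to Br → oxidation state -1.
After: C3 has 1 bond to C, 2 bonds to H, 1 bond to Li → oxidation state -3.
Δ = -3 − (-1) = -2, so this is a reduction at C3.

-2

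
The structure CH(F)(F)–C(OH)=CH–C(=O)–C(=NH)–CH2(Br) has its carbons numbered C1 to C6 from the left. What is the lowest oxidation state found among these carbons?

-1

Tallying each carbon's bonds:
C1: 1C, 1H, 2F → 0 − 1 + 2 = +1
C2: 3C, 1O → 0 + 1 = +1
C3: 3C, 1H → 0 − 1 = -1
C4: 2C, 2O → 0 + 2 = +2
C5: 2C, 2N → 0 + 2 = +2
C6: 1C, 2H, 1Br → 0 − 2 + 1 = -1
The lowest value is -1.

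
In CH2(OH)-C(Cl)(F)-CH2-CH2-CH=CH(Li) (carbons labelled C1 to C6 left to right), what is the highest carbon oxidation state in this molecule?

+2

Each bond to a more electronegative atom (O, N, halogen) counts +1, each bond to a less electronegative atom (H, metal, B, Si) counts −1, and each C–C bond counts 0. Tallying each carbon:
C1: 1C, 2H, 1O → 0 − 2 + 1 = -1
C2: 2C, 1F, 1Cl → 0 + 1 + 1 = +2
C3: 2C, 2H → 0 − 2 = -2
C4: 2C, 2H → 0 − 2 = -2
C5: 3C, 1H → 0 − 1 = -1
C6: 2C, 1H, 1Li → 0 − 1 − 1 = -2
The highest value is +2.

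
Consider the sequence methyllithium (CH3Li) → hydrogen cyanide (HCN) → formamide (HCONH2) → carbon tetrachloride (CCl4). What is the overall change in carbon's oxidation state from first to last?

Carbon oxidation states along the series — methyllithium: -4, hydrogen cyanide: +2, formamide: +2, carbon tetrachloride: +4.
Net change = +4 − (-4) = +8.

+8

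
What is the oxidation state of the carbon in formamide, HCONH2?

The carbon has one bond to H (-1), a double bond to O (2×+1 = +2), one bond to N (+1).
Oxidation state = -1 + 2 + 1 = +2.

+2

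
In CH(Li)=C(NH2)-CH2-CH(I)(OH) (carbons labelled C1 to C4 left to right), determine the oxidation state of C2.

+1

Count +1 for every bond to an atom more electronegative than carbon and −1 for every bond to one less electronegative; C–C bonds are 0.
C2 has a double bond to C (2×0 = 0), one bond to C (0), one bond to N (+1).
Oxidation state = 0 + 0 + 1 = +1.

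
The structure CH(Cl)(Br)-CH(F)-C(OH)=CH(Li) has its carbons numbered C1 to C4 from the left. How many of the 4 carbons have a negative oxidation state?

Count +1 for every bond to an atom more electronegative than carbon and −1 for every bond to one less electronegative; C–C bonds are 0. Tallying each carbon:
C1: 1C, 1H, 1Cl, 1Br → 0 − 1 + 1 + 1 = +1
C2: 2C, 1H, 1F → 0 − 1 + 1 = 0
C3: 3C, 1O → 0 + 1 = +1
C4: 2C, 1H, 1Li → 0 − 1 − 1 = -2
1 carbon (C4) meets the condition.

1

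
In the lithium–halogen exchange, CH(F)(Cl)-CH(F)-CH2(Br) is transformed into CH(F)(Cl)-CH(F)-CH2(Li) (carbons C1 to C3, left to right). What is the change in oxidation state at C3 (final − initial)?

Before: C3 has 1 bond to C, 2 bonds to H, 1 bond to Br → oxidation state -1.
After: C3 has 1 bond to C, 2 bonds to H, 1 bond to Li → oxidation state -3.
Δ = -3 − (-1) = -2, so this is a reduction at C3.

-2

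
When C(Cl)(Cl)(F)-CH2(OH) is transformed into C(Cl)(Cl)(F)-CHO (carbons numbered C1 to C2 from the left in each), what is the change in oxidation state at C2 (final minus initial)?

+2

Before: C2 has 1 bond to C, 2 bonds to H, 1 bond to O → oxidation state -1.
After: C2 has 1 bond to C, 1 bond to H, 2 bonds to O → oxidation state +1.
Δ = +1 − (-1) = +2, so this is an oxidation at C2.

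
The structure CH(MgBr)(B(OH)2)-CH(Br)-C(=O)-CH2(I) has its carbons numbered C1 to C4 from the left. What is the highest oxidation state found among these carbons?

+2

Count +1 for every bond to an atom more electronegative than carbon and −1 for every bond to one less electronegative; C–C bonds are 0. Tallying each carbon:
C1: 1C, 1H, 1Mg, 1B → 0 − 1 − 1 − 1 = -3
C2: 2C, 1H, 1Br → 0 − 1 + 1 = 0
C3: 2C, 2O → 0 + 2 = +2
C4: 1C, 2H, 1I → 0 − 2 + 1 = -1
The highest value is +2.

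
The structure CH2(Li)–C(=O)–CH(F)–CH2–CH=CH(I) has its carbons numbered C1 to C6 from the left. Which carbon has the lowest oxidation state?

Tallying each carbon's bonds:
C1: 1C, 2H, 1Li → 0 − 2 − 1 = -3
C2: 2C, 2O → 0 + 2 = +2
C3: 2C, 1H, 1F → 0 − 1 + 1 = 0
C4: 2C, 2H → 0 − 2 = -2
C5: 3C, 1H → 0 − 1 = -1
C6: 2C, 1H, 1I → 0 − 1 + 1 = 0
The most reduced carbon is C1 at -3.

C1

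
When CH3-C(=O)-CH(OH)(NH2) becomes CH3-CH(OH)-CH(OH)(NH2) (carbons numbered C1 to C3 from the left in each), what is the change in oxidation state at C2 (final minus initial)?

-2

Before: C2 has 2 bonds to C, 2 bonds to O → oxidation state +2.
After: C2 has 2 bonds to C, 1 bond to H, 1 bond to O → oxidation state 0.
Δ = 0 − (+2) = -2, so this is a reduction at C2.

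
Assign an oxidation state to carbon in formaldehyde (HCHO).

0

Count +1 for every bond to an atom more electronegative than carbon and −1 for every bond to one less electronegative; C–C bonds are 0.
The carbon has one bond to H (-1), one bond to H (-1), a double bond to O (2×+1 = +2).
Oxidation state = -1 − 1 + 2 = 0.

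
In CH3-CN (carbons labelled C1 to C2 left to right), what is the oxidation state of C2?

C2 has one bond to C (0), a triple bond to N (3×+1 = +3).
Oxidation state = 0 + 3 = +3.

+3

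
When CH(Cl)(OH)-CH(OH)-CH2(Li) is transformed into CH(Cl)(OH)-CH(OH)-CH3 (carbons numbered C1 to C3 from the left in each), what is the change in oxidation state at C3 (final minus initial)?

0

Before: C3 has 1 bond to C, 2 bonds to H, 1 bond to Li → oxidation state -3.
After: C3 has 1 bond to C, 3 bonds to H → oxidation state -3.
Δ = -3 − (-3) = 0, so no net redox change at C3.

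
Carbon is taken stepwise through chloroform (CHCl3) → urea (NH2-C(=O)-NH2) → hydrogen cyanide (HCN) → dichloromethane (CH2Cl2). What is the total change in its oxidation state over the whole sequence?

Carbon oxidation states along the series — chloroform: +2, urea: +4, hydrogen cyanide: +2, dichloromethane: 0.
Net change = 0 − (+2) = -2.

-2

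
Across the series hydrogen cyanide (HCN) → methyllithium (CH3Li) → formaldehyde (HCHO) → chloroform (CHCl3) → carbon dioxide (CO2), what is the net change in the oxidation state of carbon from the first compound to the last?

Carbon oxidation states along the series — hydrogen cyanide: +2, methyllithium: -4, formaldehyde: 0, chloroform: +2, carbon dioxide: +4.
Net change = +4 − (+2) = +2.

+2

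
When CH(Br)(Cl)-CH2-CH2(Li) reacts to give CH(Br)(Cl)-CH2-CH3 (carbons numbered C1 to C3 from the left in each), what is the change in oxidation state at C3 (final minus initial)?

Before: C3 has 1 bond to C, 2 bonds to H, 1 bond to Li → oxidation state -3.
After: C3 has 1 bond to C, 3 bonds to H → oxidation state -3.
Δ = -3 − (-3) = 0, so no net redox change at C3.

0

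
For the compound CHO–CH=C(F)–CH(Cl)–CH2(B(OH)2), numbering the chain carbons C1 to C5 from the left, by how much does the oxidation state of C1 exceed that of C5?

C1: 1C, 1H, 2O → 0 − 1 + 2 = +1
C5: 1C, 2H, 1B → 0 − 2 − 1 = -3
Difference: +1 − (-3) = +4.

+4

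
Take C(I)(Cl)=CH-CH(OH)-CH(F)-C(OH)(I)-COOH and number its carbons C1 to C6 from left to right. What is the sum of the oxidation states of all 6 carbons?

+6

Count +1 for every bond to an atom more electronegative than carbon and −1 for every bond to one less electronegative; C–C bonds are 0. Tallying each carbon:
C1: 2C, 1Cl, 1I → 0 + 1 + 1 = +2
C2: 3C, 1H → 0 − 1 = -1
C3: 2C, 1H, 1O → 0 − 1 + 1 = 0
C4: 2C, 1H, 1F → 0 − 1 + 1 = 0
C5: 2C, 1O, 1I → 0 + 1 + 1 = +2
C6: 1C, 3O → 0 + 3 = +3
Sum = +2 − 1 + 0 + 0 + 2 + 3 = +6.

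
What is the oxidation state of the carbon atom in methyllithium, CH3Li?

-4

The carbon has one bond to H (-1), one bond to H (-1), one bond to H (-1), one bond to Li (-1).
Oxidation state = -1 − 1 − 1 − 1 = -4.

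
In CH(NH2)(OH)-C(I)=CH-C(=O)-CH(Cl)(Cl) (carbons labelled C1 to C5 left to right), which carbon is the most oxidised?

C4

Count +1 for every bond to an atom more electronegative than carbon and −1 for every bond to one less electronegative; C–C bonds are 0. Tallying each carbon:
C1: 1C, 1H, 1O, 1N → 0 − 1 + 1 + 1 = +1
C2: 3C, 1I → 0 + 1 = +1
C3: 3C, 1H → 0 − 1 = -1
C4: 2C, 2O → 0 + 2 = +2
C5: 1C, 1H, 2Cl → 0 − 1 + 2 = +1
The most oxidised carbon is C4 at +2.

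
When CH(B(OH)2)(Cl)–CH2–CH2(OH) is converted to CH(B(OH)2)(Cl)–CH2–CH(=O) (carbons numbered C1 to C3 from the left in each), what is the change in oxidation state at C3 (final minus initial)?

Before: C3 has 1 bond to C, 2 bonds to H, 1 bond to O → oxidation state -1.
After: C3 has 1 bond to C, 1 bond to H, 2 bonds to O → oxidation state +1.
Δ = +1 − (-1) = +2, so this is an oxidation at C3.

+2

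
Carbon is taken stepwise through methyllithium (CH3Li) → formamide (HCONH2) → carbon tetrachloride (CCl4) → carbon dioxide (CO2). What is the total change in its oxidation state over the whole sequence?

Carbon oxidation states along the series — methyllithium: -4, formamide: +2, carbon tetrachloride: +4, carbon dioxide: +4.
Net change = +4 − (-4) = +8.

+8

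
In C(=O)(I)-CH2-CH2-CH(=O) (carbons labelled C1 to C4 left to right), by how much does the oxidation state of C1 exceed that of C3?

+5

C1: 1C, 2O, 1I → 0 + 2 + 1 = +3
C3: 2C, 2H → 0 − 2 = -2
Difference: +3 − (-2) = +5.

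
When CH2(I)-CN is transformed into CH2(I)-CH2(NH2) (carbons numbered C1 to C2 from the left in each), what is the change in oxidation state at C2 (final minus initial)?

-4

Before: C2 has 1 bond to C, 3 bonds to N → oxidation state +3.
After: C2 has 1 bond to C, 2 bonds to H, 1 bond to N → oxidation state -1.
Δ = -1 − (+3) = -4, so this is a reduction at C2.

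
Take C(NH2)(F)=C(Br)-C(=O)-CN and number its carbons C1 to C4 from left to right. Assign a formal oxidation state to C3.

+2

Assign +1 per bond to O/N/halogen, −1 per bond to H or an electropositive element, and 0 per bond to carbon.
C3 has one bond to C (0), one bond to C (0), a double bond to O (2×+1 = +2).
Oxidation state = 0 + 0 + 2 = +2.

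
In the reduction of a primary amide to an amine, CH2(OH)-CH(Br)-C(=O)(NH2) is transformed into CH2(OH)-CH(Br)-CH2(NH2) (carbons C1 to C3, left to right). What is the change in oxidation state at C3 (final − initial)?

Before: C3 has 1 bond to C, 2 bonds to O, 1 bond to N → oxidation state +3.
After: C3 has 1 bond to C, 2 bonds to H, 1 bond to N → oxidation state -1.
Δ = -1 − (+3) = -4, so this is a reduction at C3.

-4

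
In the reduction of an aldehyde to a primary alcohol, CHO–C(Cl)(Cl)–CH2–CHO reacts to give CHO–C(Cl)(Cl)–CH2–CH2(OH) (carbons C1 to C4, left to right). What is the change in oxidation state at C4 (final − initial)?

-2

Before: C4 has 1 bond to C, 1 bond to H, 2 bonds to O → oxidation state +1.
After: C4 has 1 bond to C, 2 bonds to H, 1 bond to O → oxidation state -1.
Δ = -1 − (+1) = -2, so this is a reduction at C4.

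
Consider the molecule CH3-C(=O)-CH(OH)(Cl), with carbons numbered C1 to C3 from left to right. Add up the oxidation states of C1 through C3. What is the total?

Tallying each carbon's bonds:
C1: 1C, 3H → 0 − 3 = -3
C2: 2C, 2O → 0 + 2 = +2
C3: 1C, 1H, 1O, 1Cl → 0 − 1 + 1 + 1 = +1
Sum = -3 + 2 + 1 = 0.

0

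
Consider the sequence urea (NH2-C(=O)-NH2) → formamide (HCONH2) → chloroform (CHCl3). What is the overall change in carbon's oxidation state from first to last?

Carbon oxidation states along the series — urea: +4, formamide: +2, chloroform: +2.
Net change = +2 − (+4) = -2.

-2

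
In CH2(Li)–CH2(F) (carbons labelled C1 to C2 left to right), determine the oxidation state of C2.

-1

C2 has one bond to C (0), one bond to H (-1), one bond to H (-1), one bond to F (+1).
Oxidation state = 0 − 1 − 1 + 1 = -1.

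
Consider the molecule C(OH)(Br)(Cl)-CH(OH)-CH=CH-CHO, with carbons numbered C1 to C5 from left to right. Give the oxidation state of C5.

Count +1 for every bond to an atom more electronegative than carbon and −1 for every bond to one less electronegative; C–C bonds are 0.
C5 has one bond to C (0), one bond to H (-1), a double bond to O (2×+1 = +2).
Oxidation state = 0 − 1 + 2 = +1.

+1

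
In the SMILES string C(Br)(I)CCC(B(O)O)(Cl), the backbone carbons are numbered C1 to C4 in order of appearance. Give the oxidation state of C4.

Bonds to more-electronegative neighbours contribute +1 each, bonds to H or metals contribute −1 each, and C–C bonds contribute 0.
C4 has one bond to C (0), one bond to B (-1), one bond to H (-1), one bond to Cl (+1).
Oxidation state = 0 − 1 − 1 + 1 = -1.

-1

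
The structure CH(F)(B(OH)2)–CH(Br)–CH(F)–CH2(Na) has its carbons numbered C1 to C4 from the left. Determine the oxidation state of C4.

C4 has one bond to C (0), one bond to Na (-1), one bond to H (-1), one bond to H (-1).
Oxidation state = 0 − 1 − 1 − 1 = -3.

-3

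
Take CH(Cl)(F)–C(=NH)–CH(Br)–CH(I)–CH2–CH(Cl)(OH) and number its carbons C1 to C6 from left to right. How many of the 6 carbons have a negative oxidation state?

Tallying each carbon's bonds:
C1: 1C, 1H, 1F, 1Cl → 0 − 1 + 1 + 1 = +1
C2: 2C, 2N → 0 + 2 = +2
C3: 2C, 1H, 1Br → 0 − 1 + 1 = 0
C4: 2C, 1H, 1I → 0 − 1 + 1 = 0
C5: 2C, 2H → 0 − 2 = -2
C6: 1C, 1H, 1O, 1Cl → 0 − 1 + 1 + 1 = +1
1 carbon (C5) meets the condition.

1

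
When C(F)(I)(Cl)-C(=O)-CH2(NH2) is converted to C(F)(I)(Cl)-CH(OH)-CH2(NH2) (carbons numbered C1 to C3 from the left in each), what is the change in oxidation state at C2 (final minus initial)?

-2

Before: C2 has 2 bonds to C, 2 bonds to O → oxidation state +2.
After: C2 has 2 bonds to C, 1 bond to H, 1 bond to O → oxidation state 0.
Δ = 0 − (+2) = -2, so this is a reduction at C2.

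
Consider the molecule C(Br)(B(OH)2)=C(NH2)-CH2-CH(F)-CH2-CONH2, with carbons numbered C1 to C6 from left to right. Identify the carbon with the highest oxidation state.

Bonds to more-electronegative neighbours contribute +1 each, bonds to H or metals contribute −1 each, and C–C bonds contribute 0. Tallying each carbon:
C1: 2C, 1Br, 1B → 0 + 1 − 1 = 0
C2: 3C, 1N → 0 + 1 = +1
C3: 2C, 2H → 0 − 2 = -2
C4: 2C, 1H, 1F → 0 − 1 + 1 = 0
C5: 2C, 2H → 0 − 2 = -2
C6: 1C, 2O, 1N → 0 + 2 + 1 = +3
The most oxidised carbon is C6 at +3.

C6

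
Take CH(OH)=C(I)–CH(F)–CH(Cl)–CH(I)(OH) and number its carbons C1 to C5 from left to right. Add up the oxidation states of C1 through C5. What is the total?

+2

Assign +1 per bond to O/N/halogen, −1 per bond to H or an electropositive element, and 0 per bond to carbon. Tallying each carbon:
C1: 2C, 1H, 1O → 0 − 1 + 1 = 0
C2: 3C, 1I → 0 + 1 = +1
C3: 2C, 1H, 1F → 0 − 1 + 1 = 0
C4: 2C, 1H, 1Cl → 0 − 1 + 1 = 0
C5: 1C, 1H, 1O, 1I → 0 − 1 + 1 + 1 = +1
Sum = 0 + 1 + 0 + 0 + 1 = +2.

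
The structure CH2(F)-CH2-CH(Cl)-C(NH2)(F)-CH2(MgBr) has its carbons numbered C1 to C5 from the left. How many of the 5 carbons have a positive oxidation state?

1

Bonds to more-electronegative neighbours contribute +1 each, bonds to H or metals contribute −1 each, and C–C bonds contribute 0. Tallying each carbon:
C1: 1C, 2H, 1F → 0 − 2 + 1 = -1
C2: 2C, 2H → 0 − 2 = -2
C3: 2C, 1H, 1Cl → 0 − 1 + 1 = 0
C4: 2C, 1N, 1F → 0 + 1 + 1 = +2
C5: 1C, 2H, 1Mg → 0 − 2 − 1 = -3
1 carbon (C4) meets the condition.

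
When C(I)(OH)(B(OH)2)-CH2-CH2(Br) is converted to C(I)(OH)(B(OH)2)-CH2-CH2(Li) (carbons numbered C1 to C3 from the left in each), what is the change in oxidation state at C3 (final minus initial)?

Before: C3 has 1 bond to C, 2 bonds to H, 1 bond to Br → oxidation state -1.
After: C3 has 1 bond to C, 2 bonds to H, 1 bond to Li → oxidation state -3.
Δ = -3 − (-1) = -2, so this is a reduction at C3.

-2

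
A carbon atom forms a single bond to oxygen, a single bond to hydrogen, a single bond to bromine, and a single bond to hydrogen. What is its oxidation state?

The carbon has one bond to H (-1), one bond to H (-1), one bond to Br (+1), one bond to O (+1).
Oxidation state = -1 − 1 + 1 + 1 = 0.

0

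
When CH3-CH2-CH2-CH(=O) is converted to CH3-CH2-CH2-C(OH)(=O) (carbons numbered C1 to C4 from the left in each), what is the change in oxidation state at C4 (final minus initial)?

Before: C4 has 1 bond to C, 1 bond to H, 2 bonds to O → oxidation state +1.
After: C4 has 1 bond to C, 3 bonds to O → oxidation state +3.
Δ = +3 − (+1) = +2, so this is an oxidation at C4.

+2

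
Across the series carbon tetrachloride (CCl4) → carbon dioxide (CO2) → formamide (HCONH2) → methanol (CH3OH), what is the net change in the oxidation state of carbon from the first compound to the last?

Carbon oxidation states along the series — carbon tetrachloride: +4, carbon dioxide: +4, formamide: +2, methanol: -2.
Net change = -2 − (+4) = -6.

-6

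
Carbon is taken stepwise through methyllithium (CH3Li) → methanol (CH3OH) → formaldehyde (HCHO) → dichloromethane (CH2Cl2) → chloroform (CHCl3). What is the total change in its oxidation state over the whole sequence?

+6

Carbon oxidation states along the series — methyllithium: -4, methanol: -2, formaldehyde: 0, dichloromethane: 0, chloroform: +2.
Net change = +2 − (-4) = +6.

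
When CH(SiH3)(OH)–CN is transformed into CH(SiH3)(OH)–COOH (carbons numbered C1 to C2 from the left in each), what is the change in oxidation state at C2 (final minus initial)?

Before: C2 has 1 bond to C, 3 bonds to N → oxidation state +3.
After: C2 has 1 bond to C, 3 bonds to O → oxidation state +3.
Δ = +3 − (+3) = 0, so no net redox change at C2.

0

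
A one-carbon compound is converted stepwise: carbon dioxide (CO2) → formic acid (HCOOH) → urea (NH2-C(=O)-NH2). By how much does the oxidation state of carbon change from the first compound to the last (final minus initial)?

0

Carbon oxidation states along the series — carbon dioxide: +4, formic acid: +2, urea: +4.
Net change = +4 − (+4) = 0.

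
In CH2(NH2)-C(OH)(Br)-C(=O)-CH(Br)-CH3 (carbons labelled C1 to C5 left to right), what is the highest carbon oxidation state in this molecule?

Bonds to more-electronegative neighbours contribute +1 each, bonds to H or metals contribute −1 each, and C–C bonds contribute 0. Tallying each carbon:
C1: 1C, 2H, 1N → 0 − 2 + 1 = -1
C2: 2C, 1O, 1Br → 0 + 1 + 1 = +2
C3: 2C, 2O → 0 + 2 = +2
C4: 2C, 1H, 1Br → 0 − 1 + 1 = 0
C5: 1C, 3H → 0 − 3 = -3
The highest value is +2.

+2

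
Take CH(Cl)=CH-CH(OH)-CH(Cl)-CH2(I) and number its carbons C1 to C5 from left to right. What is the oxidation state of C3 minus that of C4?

0

C3: 2C, 1H, 1O → 0 − 1 + 1 = 0
C4: 2C, 1H, 1Cl → 0 − 1 + 1 = 0
Difference: 0 − (0) = 0.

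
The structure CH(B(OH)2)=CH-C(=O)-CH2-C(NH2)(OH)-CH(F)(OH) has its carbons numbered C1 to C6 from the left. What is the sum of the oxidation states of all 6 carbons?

0

Each bond to a more electronegative atom (O, N, halogen) counts +1, each bond to a less electronegative atom (H, metal, B, Si) counts −1, and each C–C bond counts 0. Tallying each carbon:
C1: 2C, 1H, 1B → 0 − 1 − 1 = -2
C2: 3C, 1H → 0 − 1 = -1
C3: 2C, 2O → 0 + 2 = +2
C4: 2C, 2H → 0 − 2 = -2
C5: 2C, 1O, 1N → 0 + 1 + 1 = +2
C6: 1C, 1H, 1O, 1F → 0 − 1 + 1 + 1 = +1
Sum = -2 − 1 + 2 − 2 + 2 + 1 = 0.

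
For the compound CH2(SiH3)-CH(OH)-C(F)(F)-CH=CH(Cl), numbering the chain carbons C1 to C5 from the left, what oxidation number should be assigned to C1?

Count +1 for every bond to an atom more electronegative than carbon and −1 for every bond to one less electronegative; C–C bonds are 0.
C1 has one bond to C (0), one bond to H (-1), one bond to Si (-1), one bond to H (-1).
Oxidation state = 0 − 1 − 1 − 1 = -3.

-3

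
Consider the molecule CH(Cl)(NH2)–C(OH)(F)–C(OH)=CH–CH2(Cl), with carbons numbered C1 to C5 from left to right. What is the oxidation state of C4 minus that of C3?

-2

C4: 3C, 1H → 0 − 1 = -1
C3: 3C, 1O → 0 + 1 = +1
Difference: -1 − (+1) = -2.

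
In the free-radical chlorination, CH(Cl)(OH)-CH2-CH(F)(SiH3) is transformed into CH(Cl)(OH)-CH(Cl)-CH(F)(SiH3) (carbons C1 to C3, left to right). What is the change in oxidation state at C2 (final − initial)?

Before: C2 has 2 bonds to C, 2 bonds to H → oxidation state -2.
After: C2 has 2 bonds to C, 1 bond to H, 1 bond to Cl → oxidation state 0.
Δ = 0 − (-2) = +2, so this is an oxidation at C2.

+2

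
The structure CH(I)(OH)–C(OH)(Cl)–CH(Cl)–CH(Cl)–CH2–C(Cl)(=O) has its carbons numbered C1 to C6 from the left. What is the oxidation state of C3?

Count +1 for every bond to an atom more electronegative than carbon and −1 for every bond to one less electronegative; C–C bonds are 0.
C3 has one bond to C (0), one bond to C (0), one bond to Cl (+1), one bond to H (-1).
Oxidation state = 0 + 0 + 1 − 1 = 0.

0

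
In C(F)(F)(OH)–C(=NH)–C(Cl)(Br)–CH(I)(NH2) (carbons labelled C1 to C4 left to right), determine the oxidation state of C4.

Count +1 for every bond to an atom more electronegative than carbon and −1 for every bond to one less electronegative; C–C bonds are 0.
C4 has one bond to C (0), one bond to I (+1), one bond to N (+1), one bond to H (-1).
Oxidation state = 0 + 1 + 1 − 1 = +1.

+1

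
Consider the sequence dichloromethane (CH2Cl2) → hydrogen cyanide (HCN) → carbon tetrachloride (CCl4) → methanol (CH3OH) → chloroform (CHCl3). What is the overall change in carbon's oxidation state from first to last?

+2

Carbon oxidation states along the series — dichloromethane: 0, hydrogen cyanide: +2, carbon tetrachloride: +4, methanol: -2, chloroform: +2.
Net change = +2 − (0) = +2.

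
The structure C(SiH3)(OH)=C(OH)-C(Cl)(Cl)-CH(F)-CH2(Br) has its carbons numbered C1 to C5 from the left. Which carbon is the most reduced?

C5

Assign +1 per bond to O/N/halogen, −1 per bond to H or an electropositive element, and 0 per bond to carbon. Tallying each carbon:
C1: 2C, 1O, 1Si → 0 + 1 − 1 = 0
C2: 3C, 1O → 0 + 1 = +1
C3: 2C, 2Cl → 0 + 2 = +2
C4: 2C, 1H, 1F → 0 − 1 + 1 = 0
C5: 1C, 2H, 1Br → 0 − 2 + 1 = -1
The most reduced carbon is C5 at -1.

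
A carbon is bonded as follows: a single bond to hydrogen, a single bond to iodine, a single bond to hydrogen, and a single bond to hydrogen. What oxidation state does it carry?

-2

Assign +1 per bond to O/N/halogen, −1 per bond to H or an electropositive element, and 0 per bond to carbon.
The carbon has one bond to H (-1), one bond to I (+1), one bond to H (-1), one bond to H (-1).
Oxidation state = -1 + 1 − 1 − 1 = -2.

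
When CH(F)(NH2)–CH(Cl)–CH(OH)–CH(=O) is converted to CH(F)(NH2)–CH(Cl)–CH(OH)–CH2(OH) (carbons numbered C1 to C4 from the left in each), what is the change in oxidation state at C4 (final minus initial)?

-2

Before: C4 has 1 bond to C, 1 bond to H, 2 bonds to O → oxidation state +1.
After: C4 has 1 bond to C, 2 bonds to H, 1 bond to O → oxidation state -1.
Δ = -1 − (+1) = -2, so this is a reduction at C4.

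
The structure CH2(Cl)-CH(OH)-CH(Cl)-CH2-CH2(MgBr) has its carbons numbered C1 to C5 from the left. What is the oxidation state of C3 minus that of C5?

+3

C3: 2C, 1H, 1Cl → 0 − 1 + 1 = 0
C5: 1C, 2H, 1Mg → 0 − 2 − 1 = -3
Difference: 0 − (-3) = +3.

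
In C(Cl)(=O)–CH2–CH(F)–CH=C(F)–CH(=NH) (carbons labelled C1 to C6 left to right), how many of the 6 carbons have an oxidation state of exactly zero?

1

Tallying each carbon's bonds:
C1: 1C, 2O, 1Cl → 0 + 2 + 1 = +3
C2: 2C, 2H → 0 − 2 = -2
C3: 2C, 1H, 1F → 0 − 1 + 1 = 0
C4: 3C, 1H → 0 − 1 = -1
C5: 3C, 1F → 0 + 1 = +1
C6: 1C, 1H, 2N → 0 − 1 + 2 = +1
1 carbon (C3) meets the condition.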